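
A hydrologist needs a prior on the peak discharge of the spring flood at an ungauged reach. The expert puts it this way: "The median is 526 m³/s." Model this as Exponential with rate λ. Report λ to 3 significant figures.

λ ≈ 0.00132

Exponential median = ln 2 / λ, so λ = ln 2 / 526.0 = 0.00132.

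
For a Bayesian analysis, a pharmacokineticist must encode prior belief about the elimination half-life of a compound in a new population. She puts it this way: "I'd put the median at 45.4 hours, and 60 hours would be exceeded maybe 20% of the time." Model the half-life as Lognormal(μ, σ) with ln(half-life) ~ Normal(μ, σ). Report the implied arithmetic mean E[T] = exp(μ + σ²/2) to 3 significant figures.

If T ~ Lognormal(μ,σ) then ln T ~ Normal(μ,σ), so the p-quantile of ln T is μ + z_p·σ.
ln(45.4) = 3.816 and ln(60) = 4.094; z_{0.5} = 0, z_{0.8} = 0.8416.
σ = (4.094 − 3.816)/(0.8416 − (0)) = 0.331.
μ = 3.816 − (0)·0.331 = 3.816.
E[T] = exp(μ + σ²/2) = exp(3.816 + 0.0549) = 48 hours.

E[T] ≈ 48 hours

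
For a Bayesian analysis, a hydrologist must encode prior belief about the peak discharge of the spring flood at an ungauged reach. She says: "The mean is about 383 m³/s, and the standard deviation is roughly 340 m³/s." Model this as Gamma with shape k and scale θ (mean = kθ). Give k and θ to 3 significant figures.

For Gamma(k, scale θ): mean = kθ, variance = kθ², so CV = 1/√k.
CV = SD/mean = 340/383 = 0.8877, hence k = 1/CV² = 1.27.
Then θ = mean/k = 383/1.27 = 302.

k ≈ 1.27, θ ≈ 302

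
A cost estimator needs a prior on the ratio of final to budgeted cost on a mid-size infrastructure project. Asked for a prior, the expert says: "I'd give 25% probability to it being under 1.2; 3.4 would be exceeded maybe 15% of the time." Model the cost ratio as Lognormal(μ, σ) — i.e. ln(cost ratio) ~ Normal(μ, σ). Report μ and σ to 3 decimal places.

μ ≈ 0.593, σ ≈ 0.609

If T ~ Lognormal(μ,σ) then ln T ~ Normal(μ,σ), so the p-quantile of ln T is μ + z_p·σ.
ln(1.2) = 0.1823 and ln(3.4) = 1.224; z_{0.25} = -0.6745, z_{0.85} = 1.036.
σ = (1.224 − 0.1823)/(1.036 − (-0.6745)) = 0.609.
μ = 0.1823 − (-0.6745)·0.609 = 0.593.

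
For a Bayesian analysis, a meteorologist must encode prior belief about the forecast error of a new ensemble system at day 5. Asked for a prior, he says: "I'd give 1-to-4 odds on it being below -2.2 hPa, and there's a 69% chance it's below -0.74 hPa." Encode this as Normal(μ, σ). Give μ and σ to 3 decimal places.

For Normal(μ,σ), the p-quantile is μ + z_p·σ. Here z_{0.2} = -0.8416, z_{0.69} = 0.4959.
So -2.2 = μ − 0.8416σ and -0.74 = μ + 0.4959σ.
Subtracting: σ = (-0.74 − -2.2)/(0.4959 − (-0.8416)) = 1.092.
Then μ = -2.2 − (-0.8416)·1.092 = -1.281.

μ = -1.281, σ = 1.092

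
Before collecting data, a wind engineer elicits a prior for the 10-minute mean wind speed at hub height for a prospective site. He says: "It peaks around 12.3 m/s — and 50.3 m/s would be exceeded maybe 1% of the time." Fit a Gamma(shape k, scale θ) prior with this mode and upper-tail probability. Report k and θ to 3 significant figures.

k ≈ 3.09, θ ≈ 5.87

Gamma(k,θ) with k>1 has mode (k−1)θ, so θ = 12.3/(k−1).
Need P(X < 50.3) = 0.99 with θ tied to k this way. Start at k = 2, θ = 12.3: P(X<50.3) ≈ 0.915.
Too low — raise k to concentrate. Iterating converges to k ≈ 3.09.
Then θ = 12.3/(3.09−1) ≈ 5.87.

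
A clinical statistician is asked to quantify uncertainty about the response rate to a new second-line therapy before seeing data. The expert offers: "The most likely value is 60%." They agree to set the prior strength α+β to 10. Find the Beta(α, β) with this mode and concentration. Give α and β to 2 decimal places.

α = 5.80, β = 4.20

For α,β > 1 the Beta mode is (α−1)/(α+β−2). With α+β = 10, the mode is (α−1)/8.
Set (α−1)/8 = 0.6 → α = 1 + 0.6·8 = 5.80.
β = 10 − α = 4.20.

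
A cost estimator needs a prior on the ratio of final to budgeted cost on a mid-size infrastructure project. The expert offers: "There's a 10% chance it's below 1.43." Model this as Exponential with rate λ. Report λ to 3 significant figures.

λ ≈ 0.0737

P(T < 1.43) = 1 − e^(−λ·1.43) = 0.1, so λ = −ln(1−0.1)/1.43 = −ln(0.9)/1.43 = 0.0737.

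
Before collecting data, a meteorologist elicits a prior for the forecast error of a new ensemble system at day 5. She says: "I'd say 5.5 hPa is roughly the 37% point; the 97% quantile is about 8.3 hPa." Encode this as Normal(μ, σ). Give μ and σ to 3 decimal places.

μ = 5.920, σ = 1.265

For Normal(μ,σ), the p-quantile is μ + z_p·σ. Here z_{0.37} = -0.3319, z_{0.97} = 1.881.
So 5.5 = μ − 0.3319σ and 8.3 = μ + 1.881σ.
Subtracting: σ = (8.3 − 5.5)/(1.881 − (-0.3319)) = 1.265.
Then μ = 5.5 − (-0.3319)·1.265 = 5.920.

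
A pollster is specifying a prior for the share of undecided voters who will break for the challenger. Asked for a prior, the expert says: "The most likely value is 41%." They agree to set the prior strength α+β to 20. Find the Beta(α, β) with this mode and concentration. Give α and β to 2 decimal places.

α = 8.38, β = 11.62

For α,β > 1 the Beta mode is (α−1)/(α+β−2). With α+β = 20, the mode is (α−1)/18.
Set (α−1)/18 = 0.41 → α = 1 + 0.41·18 = 8.38.
β = 20 − α = 11.62.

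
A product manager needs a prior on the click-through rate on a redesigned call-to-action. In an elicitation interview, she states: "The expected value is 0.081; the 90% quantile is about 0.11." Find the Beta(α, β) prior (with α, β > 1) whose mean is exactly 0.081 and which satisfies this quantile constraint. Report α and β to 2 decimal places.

With mean 0.081 fixed, write α = 0.081s, β = 0.919s where s = α+β.
Need P(θ < 0.11) = 0.9 under Beta(0.081s, 0.919s). Normal approximation: (q−m)/√(m(1−m)/s) ≈ z_{0.9} = 1.28, so s ≈ 0.081·0.919·(1.28)²/(0.11−0.081)² = 145.4.
At s = 145.4: P(θ<0.11) ≈ 0.894. Adjusting to match 0.9 gives s ≈ 154.66.
So α = 0.081·154.66 ≈ 12.53, β = 0.919·154.66 ≈ 142.13.

α ≈ 12.53, β ≈ 142.13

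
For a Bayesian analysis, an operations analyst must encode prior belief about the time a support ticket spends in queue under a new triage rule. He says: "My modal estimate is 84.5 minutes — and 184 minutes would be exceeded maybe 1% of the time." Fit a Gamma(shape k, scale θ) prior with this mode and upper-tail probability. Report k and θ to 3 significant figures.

Gamma(k,θ) with k>1 has mode (k−1)θ, so θ = 84.5/(k−1).
Need P(X < 184) = 0.99 with θ tied to k this way. Start at k = 2, θ = 84.5: P(X<184) ≈ 0.640.
Too low — raise k to concentrate. Iterating converges to k ≈ 8.98.
Then θ = 84.5/(8.98−1) ≈ 10.6.

k ≈ 8.98, θ ≈ 10.6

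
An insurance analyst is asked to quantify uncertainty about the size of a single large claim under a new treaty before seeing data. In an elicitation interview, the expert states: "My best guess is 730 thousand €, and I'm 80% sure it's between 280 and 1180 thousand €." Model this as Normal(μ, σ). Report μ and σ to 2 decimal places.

A symmetric 80% interval runs μ ± z·σ with z = 1.282.
Half-width = 450, so σ = 450/1.282 = 351.14.
μ is the stated best guess, 730.00.

μ = 730.00, σ = 351.14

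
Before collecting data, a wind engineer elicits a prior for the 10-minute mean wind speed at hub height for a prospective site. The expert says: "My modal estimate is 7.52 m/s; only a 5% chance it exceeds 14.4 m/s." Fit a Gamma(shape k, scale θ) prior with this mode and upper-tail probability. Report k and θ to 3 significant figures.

Gamma(k,θ) with k>1 has mode (k−1)θ, so θ = 7.52/(k−1).
Need P(X < 14.4) = 0.95 with θ tied to k this way. Start at k = 2, θ = 7.52: P(X<14.4) ≈ 0.570.
Too low — raise k to concentrate. Iterating converges to k ≈ 7.58.
Then θ = 7.52/(7.58−1) ≈ 1.14.

k ≈ 7.58, θ ≈ 1.14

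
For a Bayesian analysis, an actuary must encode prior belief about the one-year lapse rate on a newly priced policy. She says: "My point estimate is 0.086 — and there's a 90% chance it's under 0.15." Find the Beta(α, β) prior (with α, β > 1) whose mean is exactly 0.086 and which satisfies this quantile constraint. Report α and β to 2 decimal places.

With mean 0.086 fixed, write α = 0.086s, β = 0.914s where s = α+β.
Need P(θ < 0.15) = 0.9 under Beta(0.086s, 0.914s). Normal approximation: (q−m)/√(m(1−m)/s) ≈ z_{0.9} = 1.28, so s ≈ 0.086·0.914·(1.28)²/(0.15−0.086)² = 31.5.
At s = 31.5: P(θ<0.15) ≈ 0.893. Adjusting to match 0.9 gives s ≈ 34.38.
So α = 0.086·34.38 ≈ 2.96, β = 0.914·34.38 ≈ 31.42.

α ≈ 2.96, β ≈ 31.42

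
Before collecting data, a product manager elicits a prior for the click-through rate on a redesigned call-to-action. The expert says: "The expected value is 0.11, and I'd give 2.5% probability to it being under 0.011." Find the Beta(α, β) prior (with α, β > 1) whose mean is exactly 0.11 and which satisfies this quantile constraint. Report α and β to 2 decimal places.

α ≈ 1.70, β ≈ 13.74

With mean 0.11 fixed, write α = 0.11s, β = 0.89s where s = α+β.
Need P(θ < 0.011) = 0.025 under Beta(0.11s, 0.89s). Normal approximation: (q−m)/√(m(1−m)/s) ≈ z_{0.025} = -1.96, so s ≈ 0.11·0.89·(-1.96)²/(0.011−0.11)² = 38.4.
At s = 38.4: P(θ<0.011) ≈ 0.000. Adjusting to match 0.025 gives s ≈ 15.44.
So α = 0.11·15.44 ≈ 1.70, β = 0.89·15.44 ≈ 13.74.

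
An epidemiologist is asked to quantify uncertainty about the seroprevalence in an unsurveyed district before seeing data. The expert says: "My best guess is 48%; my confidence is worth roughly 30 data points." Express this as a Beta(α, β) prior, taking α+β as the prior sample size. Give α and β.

α = 14.4, β = 15.6

Under the effective-sample-size interpretation, Beta(α, β) has prior mean α/(α+β) and prior sample size α+β.
So α+β = 30 and α/(α+β) = 0.48, giving α = 0.48·30 = 14.4 and β = 30 − 14.4 = 15.6.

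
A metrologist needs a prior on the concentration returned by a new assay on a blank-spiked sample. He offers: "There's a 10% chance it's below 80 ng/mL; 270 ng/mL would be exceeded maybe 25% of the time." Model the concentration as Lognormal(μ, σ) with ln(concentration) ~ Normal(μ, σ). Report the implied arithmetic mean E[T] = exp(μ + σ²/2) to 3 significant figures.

If T ~ Lognormal(μ,σ) then ln T ~ Normal(μ,σ), so the p-quantile of ln T is μ + z_p·σ.
ln(80) = 4.382 and ln(270) = 5.598; z_{0.1} = -1.282, z_{0.75} = 0.6745.
σ = (5.598 − 4.382)/(0.6745 − (-1.282)) = 0.622.
μ = 4.382 − (-1.282)·0.622 = 5.179.
E[T] = exp(μ + σ²/2) = exp(5.179 + 0.1934) = 215 ng/mL.

E[T] ≈ 215 ng/mL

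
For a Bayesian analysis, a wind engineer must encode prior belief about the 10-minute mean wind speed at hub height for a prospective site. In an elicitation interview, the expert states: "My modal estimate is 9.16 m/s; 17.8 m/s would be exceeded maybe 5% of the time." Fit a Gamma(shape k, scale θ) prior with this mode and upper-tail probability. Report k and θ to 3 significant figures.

Gamma(k,θ) with k>1 has mode (k−1)θ, so θ = 9.16/(k−1).
Need P(X < 17.8) = 0.95 with θ tied to k this way. Start at k = 2, θ = 9.16: P(X<17.8) ≈ 0.578.
Too low — raise k to concentrate. Iterating converges to k ≈ 7.29.
Then θ = 9.16/(7.29−1) ≈ 1.46.

k ≈ 7.29, θ ≈ 1.46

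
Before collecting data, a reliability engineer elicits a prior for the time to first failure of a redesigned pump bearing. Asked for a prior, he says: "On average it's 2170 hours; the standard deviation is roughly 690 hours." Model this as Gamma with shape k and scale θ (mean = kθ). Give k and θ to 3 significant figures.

k ≈ 9.89, θ ≈ 219

For Gamma(k, scale θ): mean = kθ, variance = kθ², so CV = 1/√k.
CV = SD/mean = 690/2170 = 0.318, hence k = 1/CV² = 9.89.
Then θ = mean/k = 2170/9.89 = 219.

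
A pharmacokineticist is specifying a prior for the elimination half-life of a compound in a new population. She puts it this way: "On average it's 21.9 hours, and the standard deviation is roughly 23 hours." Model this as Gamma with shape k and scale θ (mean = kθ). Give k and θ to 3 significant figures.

For Gamma(k, scale θ): mean = kθ, variance = kθ², so CV = 1/√k.
CV = SD/mean = 23/21.9 = 1.05, hence k = 1/CV² = 0.907.
Then θ = mean/k = 21.9/0.907 = 24.2.

k ≈ 0.907, θ ≈ 24.2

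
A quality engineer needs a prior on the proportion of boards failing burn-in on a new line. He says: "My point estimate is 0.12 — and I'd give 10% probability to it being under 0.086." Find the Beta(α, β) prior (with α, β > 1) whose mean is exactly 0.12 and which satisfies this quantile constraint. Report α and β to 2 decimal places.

α ≈ 16.57, β ≈ 121.51

With mean 0.12 fixed, write α = 0.12s, β = 0.88s where s = α+β.
Need P(θ < 0.086) = 0.1 under Beta(0.12s, 0.88s). Normal approximation: (q−m)/√(m(1−m)/s) ≈ z_{0.1} = -1.28, so s ≈ 0.12·0.88·(-1.28)²/(0.086−0.12)² = 150.0.
At s = 150.0: P(θ<0.086) ≈ 0.090. Adjusting to match 0.1 gives s ≈ 138.08.
So α = 0.12·138.08 ≈ 16.57, β = 0.88·138.08 ≈ 121.51.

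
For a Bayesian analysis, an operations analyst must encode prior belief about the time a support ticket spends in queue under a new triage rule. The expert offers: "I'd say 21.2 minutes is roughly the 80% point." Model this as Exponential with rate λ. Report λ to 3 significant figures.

P(T < 21.2) = 1 − e^(−λ·21.2) = 0.8, so λ = −ln(1−0.8)/21.2 = −ln(0.2)/21.2 = 0.0759.

λ ≈ 0.0759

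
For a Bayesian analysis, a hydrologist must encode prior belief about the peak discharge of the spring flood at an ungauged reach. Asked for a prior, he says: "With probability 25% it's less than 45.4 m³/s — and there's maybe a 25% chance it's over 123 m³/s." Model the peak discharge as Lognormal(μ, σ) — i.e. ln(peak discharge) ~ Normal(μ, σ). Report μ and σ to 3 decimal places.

If T ~ Lognormal(μ,σ) then ln T ~ Normal(μ,σ), so the p-quantile of ln T is μ + z_p·σ.
ln(45.4) = 3.816 and ln(123) = 4.812; z_{0.25} = -0.6745, z_{0.75} = 0.6745.
σ = (4.812 − 3.816)/(0.6745 − (-0.6745)) = 0.739.
μ = 3.816 − (-0.6745)·0.739 = 4.314.

μ ≈ 4.314, σ ≈ 0.739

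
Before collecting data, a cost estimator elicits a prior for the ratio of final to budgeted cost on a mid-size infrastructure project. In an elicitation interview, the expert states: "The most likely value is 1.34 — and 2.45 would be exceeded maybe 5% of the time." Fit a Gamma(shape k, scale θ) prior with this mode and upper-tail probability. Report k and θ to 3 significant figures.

Gamma(k,θ) with k>1 has mode (k−1)θ, so θ = 1.34/(k−1).
Need P(X < 2.45) = 0.95 with θ tied to k this way. Start at k = 2, θ = 1.34: P(X<2.45) ≈ 0.546.
Too low — raise k to concentrate. Iterating converges to k ≈ 8.65.
Then θ = 1.34/(8.65−1) ≈ 0.175.

k ≈ 8.65, θ ≈ 0.175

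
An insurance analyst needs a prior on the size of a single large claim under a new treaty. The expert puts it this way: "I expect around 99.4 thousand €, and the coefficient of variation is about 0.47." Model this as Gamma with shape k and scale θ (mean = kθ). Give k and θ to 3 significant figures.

k ≈ 4.53, θ ≈ 22

For Gamma(k, scale θ): mean = kθ, variance = kθ², so CV = 1/√k.
CV = 0.47, hence k = 1/CV² = 4.53.
Then θ = mean/k = 99.4/4.53 = 22.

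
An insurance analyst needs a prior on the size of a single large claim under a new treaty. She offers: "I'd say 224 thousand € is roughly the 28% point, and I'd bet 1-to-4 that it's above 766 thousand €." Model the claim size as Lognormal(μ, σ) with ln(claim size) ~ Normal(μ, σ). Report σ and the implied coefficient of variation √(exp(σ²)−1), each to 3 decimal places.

σ ≈ 0.863, CV ≈ 1.052

If T ~ Lognormal(μ,σ) then ln T ~ Normal(μ,σ), so the p-quantile of ln T is μ + z_p·σ.
ln(224) = 5.412 and ln(766) = 6.641; z_{0.28} = -0.5828, z_{0.8} = 0.8416.
σ = (6.641 − 5.412)/(0.8416 − (-0.5828)) = 0.863.
μ = 5.412 − (-0.5828)·0.863 = 5.915.
CV = √(exp(σ²)−1) = √(exp(0.7450)−1) = 1.052.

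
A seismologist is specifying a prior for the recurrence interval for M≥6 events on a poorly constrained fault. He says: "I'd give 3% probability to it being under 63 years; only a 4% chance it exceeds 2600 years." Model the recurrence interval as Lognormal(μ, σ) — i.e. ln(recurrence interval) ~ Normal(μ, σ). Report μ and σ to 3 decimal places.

μ ≈ 6.070, σ ≈ 1.024

If T ~ Lognormal(μ,σ) then ln T ~ Normal(μ,σ), so the p-quantile of ln T is μ + z_p·σ.
ln(63) = 4.143 and ln(2600) = 7.863; z_{0.03} = -1.881, z_{0.96} = 1.751.
σ = (7.863 − 4.143)/(1.751 − (-1.881)) = 1.024.
μ = 4.143 − (-1.881)·1.024 = 6.070.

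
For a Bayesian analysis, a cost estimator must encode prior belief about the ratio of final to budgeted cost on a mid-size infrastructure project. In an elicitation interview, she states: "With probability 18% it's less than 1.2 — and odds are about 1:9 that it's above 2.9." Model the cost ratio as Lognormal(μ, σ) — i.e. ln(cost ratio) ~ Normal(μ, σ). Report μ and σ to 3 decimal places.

If T ~ Lognormal(μ,σ) then ln T ~ Normal(μ,σ), so the p-quantile of ln T is μ + z_p·σ.
ln(1.2) = 0.1823 and ln(2.9) = 1.065; z_{0.18} = -0.9154, z_{0.9} = 1.282.
σ = (1.065 − 0.1823)/(1.282 − (-0.9154)) = 0.402.
μ = 0.1823 − (-0.9154)·0.402 = 0.550.

μ ≈ 0.550, σ ≈ 0.402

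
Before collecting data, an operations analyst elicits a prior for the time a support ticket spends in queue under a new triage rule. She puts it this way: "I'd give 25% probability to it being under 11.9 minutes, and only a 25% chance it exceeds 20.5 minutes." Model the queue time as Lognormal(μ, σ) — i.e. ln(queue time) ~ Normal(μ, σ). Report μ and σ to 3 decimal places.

μ ≈ 2.748, σ ≈ 0.403

If T ~ Lognormal(μ,σ) then ln T ~ Normal(μ,σ), so the p-quantile of ln T is μ + z_p·σ.
ln(11.9) = 2.477 and ln(20.5) = 3.02; z_{0.25} = -0.6745, z_{0.75} = 0.6745.
σ = (3.02 − 2.477)/(0.6745 − (-0.6745)) = 0.403.
μ = 2.477 − (-0.6745)·0.403 = 2.748.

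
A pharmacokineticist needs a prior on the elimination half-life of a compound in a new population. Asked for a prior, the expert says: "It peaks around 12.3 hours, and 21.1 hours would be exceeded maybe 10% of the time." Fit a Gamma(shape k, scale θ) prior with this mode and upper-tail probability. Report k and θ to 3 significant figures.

k ≈ 7.51, θ ≈ 1.89

Gamma(k,θ) with k>1 has mode (k−1)θ, so θ = 12.3/(k−1).
Need P(X < 21.1) = 0.9 with θ tied to k this way. Start at k = 2, θ = 12.3: P(X<21.1) ≈ 0.512.
Too low — raise k to concentrate. Iterating converges to k ≈ 7.51.
Then θ = 12.3/(7.51−1) ≈ 1.89.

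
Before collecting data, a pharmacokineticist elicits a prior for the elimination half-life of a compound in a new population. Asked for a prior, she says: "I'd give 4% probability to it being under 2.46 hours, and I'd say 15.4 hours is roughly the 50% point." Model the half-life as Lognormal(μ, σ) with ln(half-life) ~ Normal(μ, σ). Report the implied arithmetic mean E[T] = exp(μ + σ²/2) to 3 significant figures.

If T ~ Lognormal(μ,σ) then ln T ~ Normal(μ,σ), so the p-quantile of ln T is μ + z_p·σ.
ln(2.46) = 0.9002 and ln(15.4) = 2.734; z_{0.04} = -1.751, z_{0.5} = 0.
σ = (2.734 − 0.9002)/(0 − (-1.751)) = 1.048.
μ = 0.9002 − (-1.751)·1.048 = 2.734.
E[T] = exp(μ + σ²/2) = exp(2.734 + 0.5488) = 26.7 hours.

E[T] ≈ 26.7 hours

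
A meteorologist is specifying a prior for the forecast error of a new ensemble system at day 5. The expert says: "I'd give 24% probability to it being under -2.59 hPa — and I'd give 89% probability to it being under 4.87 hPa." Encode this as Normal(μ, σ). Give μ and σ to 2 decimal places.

The p-quantile of Normal(μ,σ) is μ + z_p·σ, with z_{0.24} = -0.7063 and z_{0.89} = 1.227.
Eliminate σ: μ = (z₂·x₁ − z₁·x₂)/(z₂ − z₁) = (1.227·-2.59 − (-0.7063)·4.87)/1.933 = 0.14.
Then σ = (x₂ − x₁)/(z₂ − z₁) = (4.87 − -2.59)/1.933 = 3.86.

μ = 0.14, σ = 3.86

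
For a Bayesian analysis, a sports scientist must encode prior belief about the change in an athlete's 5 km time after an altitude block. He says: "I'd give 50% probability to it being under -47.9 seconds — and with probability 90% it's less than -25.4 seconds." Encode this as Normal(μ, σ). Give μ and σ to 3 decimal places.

For Normal(μ,σ), the p-quantile is μ + z_p·σ. Here z_{0.5} = 0, z_{0.9} = 1.282.
So -47.9 = μ + 0σ and -25.4 = μ + 1.282σ.
Subtracting: σ = (-25.4 − -47.9)/(1.282 − (0)) = 17.557.
Then μ = -47.9 − (0)·17.557 = -47.900.

μ = -47.900, σ = 17.557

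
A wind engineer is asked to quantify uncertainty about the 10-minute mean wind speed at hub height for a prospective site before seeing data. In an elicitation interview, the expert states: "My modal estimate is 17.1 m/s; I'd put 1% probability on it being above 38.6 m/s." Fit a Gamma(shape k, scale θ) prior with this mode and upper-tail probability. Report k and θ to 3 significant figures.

Gamma(k,θ) with k>1 has mode (k−1)θ, so θ = 17.1/(k−1).
Need P(X < 38.6) = 0.99 with θ tied to k this way. Start at k = 2, θ = 17.1: P(X<38.6) ≈ 0.659.
Too low — raise k to concentrate. Iterating converges to k ≈ 8.24.
Then θ = 17.1/(8.24−1) ≈ 2.36.

k ≈ 8.24, θ ≈ 2.36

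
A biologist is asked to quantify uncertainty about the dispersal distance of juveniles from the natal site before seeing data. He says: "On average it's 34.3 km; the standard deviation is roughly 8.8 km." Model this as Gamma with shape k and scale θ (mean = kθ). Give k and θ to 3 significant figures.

k ≈ 15.2, θ ≈ 2.26

For Gamma(k, scale θ): mean = kθ, variance = kθ², so CV = 1/√k.
CV = SD/mean = 8.8/34.3 = 0.2566, hence k = 1/CV² = 15.2.
Then θ = mean/k = 34.3/15.2 = 2.26.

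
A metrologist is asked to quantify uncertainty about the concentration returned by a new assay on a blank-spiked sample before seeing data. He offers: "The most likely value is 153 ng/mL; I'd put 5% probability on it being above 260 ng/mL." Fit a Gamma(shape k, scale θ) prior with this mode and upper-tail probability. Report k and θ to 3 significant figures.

Gamma(k,θ) with k>1 has mode (k−1)θ, so θ = 153/(k−1).
Need P(X < 260) = 0.95 with θ tied to k this way. Start at k = 2, θ = 153: P(X<260) ≈ 0.507.
Too low — raise k to concentrate. Iterating converges to k ≈ 10.9.
Then θ = 153/(10.9−1) ≈ 15.4.

k ≈ 10.9, θ ≈ 15.4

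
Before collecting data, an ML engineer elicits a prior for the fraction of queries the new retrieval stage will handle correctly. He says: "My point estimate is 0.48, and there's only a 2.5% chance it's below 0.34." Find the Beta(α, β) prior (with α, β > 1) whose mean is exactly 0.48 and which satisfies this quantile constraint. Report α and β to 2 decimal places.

α ≈ 22.51, β ≈ 24.39

With mean 0.48 fixed, write α = 0.48s, β = 0.52s where s = α+β.
Need P(θ < 0.34) = 0.025 under Beta(0.48s, 0.52s). Normal approximation: (q−m)/√(m(1−m)/s) ≈ z_{0.025} = -1.96, so s ≈ 0.48·0.52·(-1.96)²/(0.34−0.48)² = 48.9.
At s = 48.9: P(θ<0.34) ≈ 0.023. Adjusting to match 0.025 gives s ≈ 46.91.
So α = 0.48·46.91 ≈ 22.51, β = 0.52·46.91 ≈ 24.39.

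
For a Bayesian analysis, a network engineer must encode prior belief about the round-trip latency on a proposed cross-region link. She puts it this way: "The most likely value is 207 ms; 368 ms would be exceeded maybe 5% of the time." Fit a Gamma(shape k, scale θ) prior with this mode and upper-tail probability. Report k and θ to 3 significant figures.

Gamma(k,θ) with k>1 has mode (k−1)θ, so θ = 207/(k−1).
Need P(X < 368) = 0.95 with θ tied to k this way. Start at k = 2, θ = 207: P(X<368) ≈ 0.531.
Too low — raise k to concentrate. Iterating converges to k ≈ 9.42.
Then θ = 207/(9.42−1) ≈ 24.6.

k ≈ 9.42, θ ≈ 24.6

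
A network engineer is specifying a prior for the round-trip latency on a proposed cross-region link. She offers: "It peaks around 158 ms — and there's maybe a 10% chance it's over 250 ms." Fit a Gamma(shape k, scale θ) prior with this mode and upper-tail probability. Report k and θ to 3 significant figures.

Gamma(k,θ) with k>1 has mode (k−1)θ, so θ = 158/(k−1).
Need P(X < 250) = 0.9 with θ tied to k this way. Start at k = 2, θ = 158: P(X<250) ≈ 0.469.
Too low — raise k to concentrate. Iterating converges to k ≈ 9.91.
Then θ = 158/(9.91−1) ≈ 17.7.

k ≈ 9.91, θ ≈ 17.7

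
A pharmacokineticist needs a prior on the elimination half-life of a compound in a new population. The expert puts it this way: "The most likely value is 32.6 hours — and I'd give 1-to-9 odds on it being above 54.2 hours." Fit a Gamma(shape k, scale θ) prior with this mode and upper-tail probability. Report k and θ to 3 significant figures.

k ≈ 8.31, θ ≈ 4.46

Gamma(k,θ) with k>1 has mode (k−1)θ, so θ = 32.6/(k−1).
Need P(X < 54.2) = 0.9 with θ tied to k this way. Start at k = 2, θ = 32.6: P(X<54.2) ≈ 0.495.
Too low — raise k to concentrate. Iterating converges to k ≈ 8.31.
Then θ = 32.6/(8.31−1) ≈ 4.46.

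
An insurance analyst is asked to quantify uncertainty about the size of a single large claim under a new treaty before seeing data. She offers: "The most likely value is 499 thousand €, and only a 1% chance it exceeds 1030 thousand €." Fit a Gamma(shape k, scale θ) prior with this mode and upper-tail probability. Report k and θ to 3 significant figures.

Gamma(k,θ) with k>1 has mode (k−1)θ, so θ = 499/(k−1).
Need P(X < 1030) = 0.99 with θ tied to k this way. Start at k = 2, θ = 499: P(X<1030) ≈ 0.611.
Too low — raise k to concentrate. Iterating converges to k ≈ 10.3.
Then θ = 499/(10.3−1) ≈ 53.7.

k ≈ 10.3, θ ≈ 53.7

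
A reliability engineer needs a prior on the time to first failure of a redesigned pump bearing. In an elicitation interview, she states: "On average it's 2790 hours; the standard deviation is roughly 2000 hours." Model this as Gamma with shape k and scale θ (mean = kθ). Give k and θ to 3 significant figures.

k ≈ 1.95, θ ≈ 1430

For Gamma(k, scale θ): mean = kθ, variance = kθ², so CV = 1/√k.
CV = SD/mean = 2000/2790 = 0.7168, hence k = 1/CV² = 1.95.
Then θ = mean/k = 2790/1.95 = 1430.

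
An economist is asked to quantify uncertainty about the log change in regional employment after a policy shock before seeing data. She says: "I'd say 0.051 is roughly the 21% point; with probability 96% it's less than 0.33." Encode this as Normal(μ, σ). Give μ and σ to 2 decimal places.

For Normal(μ,σ), the p-quantile is μ + z_p·σ. Here z_{0.21} = -0.8064, z_{0.96} = 1.751.
So 0.051 = μ − 0.8064σ and 0.33 = μ + 1.751σ.
Subtracting: σ = (0.33 − 0.051)/(1.751 − (-0.8064)) = 0.11.
Then μ = 0.051 − (-0.8064)·0.11 = 0.14.

μ = 0.14, σ = 0.11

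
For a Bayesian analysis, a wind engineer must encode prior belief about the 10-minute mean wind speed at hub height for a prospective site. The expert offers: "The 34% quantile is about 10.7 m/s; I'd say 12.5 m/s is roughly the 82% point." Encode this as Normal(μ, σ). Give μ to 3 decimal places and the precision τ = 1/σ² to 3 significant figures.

μ = 11.259, τ = 0.544

The p-quantile of Normal(μ,σ) is μ + z_p·σ, with z_{0.34} = -0.4125 and z_{0.82} = 0.9154.
Eliminate σ: μ = (z₂·x₁ − z₁·x₂)/(z₂ − z₁) = (0.9154·10.7 − (-0.4125)·12.5)/1.328 = 11.259.
Then σ = (x₂ − x₁)/(z₂ − z₁) = (12.5 − 10.7)/1.328 = 1.356.
Precision τ = 1/σ² = 1/1.356² = 0.544.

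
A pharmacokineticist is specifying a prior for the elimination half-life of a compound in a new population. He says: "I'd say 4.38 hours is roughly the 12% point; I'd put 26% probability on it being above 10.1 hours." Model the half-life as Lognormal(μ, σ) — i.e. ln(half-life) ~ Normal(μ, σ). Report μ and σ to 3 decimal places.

μ ≈ 2.017, σ ≈ 0.459

If T ~ Lognormal(μ,σ) then ln T ~ Normal(μ,σ), so the p-quantile of ln T is μ + z_p·σ.
ln(4.38) = 1.477 and ln(10.1) = 2.313; z_{0.12} = -1.175, z_{0.74} = 0.6433.
σ = (2.313 − 1.477)/(0.6433 − (-1.175)) = 0.459.
μ = 1.477 − (-1.175)·0.459 = 2.017.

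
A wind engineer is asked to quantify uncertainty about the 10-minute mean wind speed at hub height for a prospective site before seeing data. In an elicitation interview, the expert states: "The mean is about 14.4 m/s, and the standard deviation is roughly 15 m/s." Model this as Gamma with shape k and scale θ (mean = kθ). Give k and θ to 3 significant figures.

For Gamma(k, scale θ): mean = kθ, variance = kθ², so CV = 1/√k.
CV = SD/mean = 15/14.4 = 1.042, hence k = 1/CV² = 0.922.
Then θ = mean/k = 14.4/0.922 = 15.6.

k ≈ 0.922, θ ≈ 15.6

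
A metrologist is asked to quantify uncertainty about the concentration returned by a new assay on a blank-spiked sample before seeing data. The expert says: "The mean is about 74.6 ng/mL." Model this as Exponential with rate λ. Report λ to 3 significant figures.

λ ≈ 0.0134

Exponential mean = 1/λ, so λ = 1/74.6 = 0.0134.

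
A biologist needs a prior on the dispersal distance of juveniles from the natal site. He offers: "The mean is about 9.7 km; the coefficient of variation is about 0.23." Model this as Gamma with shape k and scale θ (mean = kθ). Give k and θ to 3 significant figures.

k ≈ 18.9, θ ≈ 0.513

For Gamma(k, scale θ): mean = kθ, variance = kθ², so CV = 1/√k.
CV = 0.23, hence k = 1/CV² = 18.9.
Then θ = mean/k = 9.7/18.9 = 0.513.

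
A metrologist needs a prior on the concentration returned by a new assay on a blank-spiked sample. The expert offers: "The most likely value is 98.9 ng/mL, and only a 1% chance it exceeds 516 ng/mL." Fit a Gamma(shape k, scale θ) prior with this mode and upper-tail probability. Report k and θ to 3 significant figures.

k ≈ 2.42, θ ≈ 69.7

Gamma(k,θ) with k>1 has mode (k−1)θ, so θ = 98.9/(k−1).
Need P(X < 516) = 0.99 with θ tied to k this way. Start at k = 2, θ = 98.9: P(X<516) ≈ 0.966.
Too low — raise k to concentrate. Iterating converges to k ≈ 2.42.
Then θ = 98.9/(2.42−1) ≈ 69.7.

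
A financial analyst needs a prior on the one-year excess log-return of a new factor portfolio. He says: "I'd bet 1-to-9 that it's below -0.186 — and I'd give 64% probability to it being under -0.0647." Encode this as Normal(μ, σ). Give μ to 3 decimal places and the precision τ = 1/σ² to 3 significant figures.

μ = -0.091, τ = 183

The p-quantile of Normal(μ,σ) is μ + z_p·σ, with z_{0.1} = -1.282 and z_{0.64} = 0.3585.
Eliminate σ: μ = (z₂·x₁ − z₁·x₂)/(z₂ − z₁) = (0.3585·-0.186 − (-1.282)·-0.0647)/1.64 = -0.091.
Then σ = (x₂ − x₁)/(z₂ − z₁) = (-0.0647 − -0.186)/1.64 = 0.074.
Precision τ = 1/σ² = 1/0.07396² = 183.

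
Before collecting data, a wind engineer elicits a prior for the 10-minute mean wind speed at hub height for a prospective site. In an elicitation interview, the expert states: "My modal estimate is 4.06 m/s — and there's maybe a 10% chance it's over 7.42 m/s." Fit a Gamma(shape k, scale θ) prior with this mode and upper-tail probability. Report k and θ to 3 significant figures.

Gamma(k,θ) with k>1 has mode (k−1)θ, so θ = 4.06/(k−1).
Need P(X < 7.42) = 0.9 with θ tied to k this way. Start at k = 2, θ = 4.06: P(X<7.42) ≈ 0.545.
Too low — raise k to concentrate. Iterating converges to k ≈ 6.24.
Then θ = 4.06/(6.24−1) ≈ 0.774.

k ≈ 6.24, θ ≈ 0.774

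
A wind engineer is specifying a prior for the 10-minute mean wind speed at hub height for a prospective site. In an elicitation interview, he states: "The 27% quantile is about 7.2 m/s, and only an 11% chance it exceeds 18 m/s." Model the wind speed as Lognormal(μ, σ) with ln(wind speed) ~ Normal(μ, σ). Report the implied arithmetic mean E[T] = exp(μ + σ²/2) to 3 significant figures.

If T ~ Lognormal(μ,σ) then ln T ~ Normal(μ,σ), so the p-quantile of ln T is μ + z_p·σ.
ln(7.2) = 1.974 and ln(18) = 2.89; z_{0.27} = -0.6128, z_{0.89} = 1.227.
σ = (2.89 − 1.974)/(1.227 − (-0.6128)) = 0.498.
μ = 1.974 − (-0.6128)·0.498 = 2.279.
E[T] = exp(μ + σ²/2) = exp(2.279 + 0.1241) = 11.1 m/s.

E[T] ≈ 11.1 m/s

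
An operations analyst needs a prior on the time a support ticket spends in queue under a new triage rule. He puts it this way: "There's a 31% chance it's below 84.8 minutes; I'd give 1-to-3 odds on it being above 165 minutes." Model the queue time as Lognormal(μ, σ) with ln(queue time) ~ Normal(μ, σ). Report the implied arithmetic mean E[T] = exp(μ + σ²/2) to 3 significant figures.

E[T] ≈ 132 minutes

If T ~ Lognormal(μ,σ) then ln T ~ Normal(μ,σ), so the p-quantile of ln T is μ + z_p·σ.
ln(84.8) = 4.44 and ln(165) = 5.106; z_{0.31} = -0.4959, z_{0.75} = 0.6745.
σ = (5.106 − 4.44)/(0.6745 − (-0.4959)) = 0.569.
μ = 4.44 − (-0.4959)·0.569 = 4.722.
E[T] = exp(μ + σ²/2) = exp(4.722 + 0.1617) = 132 minutes.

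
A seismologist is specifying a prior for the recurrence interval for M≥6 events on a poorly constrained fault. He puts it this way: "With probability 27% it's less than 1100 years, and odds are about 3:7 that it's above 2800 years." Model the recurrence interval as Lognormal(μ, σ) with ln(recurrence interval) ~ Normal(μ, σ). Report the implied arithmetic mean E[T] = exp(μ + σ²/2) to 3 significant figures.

E[T] ≈ 2550 years

If T ~ Lognormal(μ,σ) then ln T ~ Normal(μ,σ), so the p-quantile of ln T is μ + z_p·σ.
ln(1100) = 7.003 and ln(2800) = 7.937; z_{0.27} = -0.6128, z_{0.7} = 0.5244.
σ = (7.937 − 7.003)/(0.5244 − (-0.6128)) = 0.822.
μ = 7.003 − (-0.6128)·0.822 = 7.507.
E[T] = exp(μ + σ²/2) = exp(7.507 + 0.3375) = 2550 years.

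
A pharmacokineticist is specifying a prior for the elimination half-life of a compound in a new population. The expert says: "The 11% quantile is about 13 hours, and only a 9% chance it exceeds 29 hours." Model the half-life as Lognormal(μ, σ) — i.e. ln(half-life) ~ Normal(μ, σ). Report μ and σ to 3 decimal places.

If T ~ Lognormal(μ,σ) then ln T ~ Normal(μ,σ), so the p-quantile of ln T is μ + z_p·σ.
ln(13) = 2.565 and ln(29) = 3.367; z_{0.11} = -1.227, z_{0.91} = 1.341.
σ = (3.367 − 2.565)/(1.341 − (-1.227)) = 0.313.
μ = 2.565 − (-1.227)·0.313 = 2.948.

μ ≈ 2.948, σ ≈ 0.313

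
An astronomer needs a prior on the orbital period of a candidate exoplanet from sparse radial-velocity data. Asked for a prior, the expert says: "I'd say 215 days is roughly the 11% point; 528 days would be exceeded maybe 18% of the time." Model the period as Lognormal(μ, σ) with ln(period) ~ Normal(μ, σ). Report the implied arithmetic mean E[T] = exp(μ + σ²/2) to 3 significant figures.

If T ~ Lognormal(μ,σ) then ln T ~ Normal(μ,σ), so the p-quantile of ln T is μ + z_p·σ.
ln(215) = 5.371 and ln(528) = 6.269; z_{0.11} = -1.227, z_{0.82} = 0.9154.
σ = (6.269 − 5.371)/(0.9154 − (-1.227)) = 0.419.
μ = 5.371 − (-1.227)·0.419 = 5.885.
E[T] = exp(μ + σ²/2) = exp(5.885 + 0.0880) = 393 days.

E[T] ≈ 393 days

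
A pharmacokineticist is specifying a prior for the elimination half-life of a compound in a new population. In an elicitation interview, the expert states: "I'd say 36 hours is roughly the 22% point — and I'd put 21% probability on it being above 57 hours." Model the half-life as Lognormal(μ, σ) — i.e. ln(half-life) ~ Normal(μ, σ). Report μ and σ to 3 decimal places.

If T ~ Lognormal(μ,σ) then ln T ~ Normal(μ,σ), so the p-quantile of ln T is μ + z_p·σ.
ln(36) = 3.584 and ln(57) = 4.043; z_{0.22} = -0.7722, z_{0.79} = 0.8064.
σ = (4.043 − 3.584)/(0.8064 − (-0.7722)) = 0.291.
μ = 3.584 − (-0.7722)·0.291 = 3.808.

μ ≈ 3.808, σ ≈ 0.291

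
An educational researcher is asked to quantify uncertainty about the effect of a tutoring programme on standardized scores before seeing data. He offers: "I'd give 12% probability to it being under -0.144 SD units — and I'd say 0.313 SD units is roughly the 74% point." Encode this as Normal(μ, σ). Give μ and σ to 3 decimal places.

The p-quantile of Normal(μ,σ) is μ + z_p·σ, with z_{0.12} = -1.175 and z_{0.74} = 0.6433.
Eliminate σ: μ = (z₂·x₁ − z₁·x₂)/(z₂ − z₁) = (0.6433·-0.144 − (-1.175)·0.313)/1.818 = 0.151.
Then σ = (x₂ − x₁)/(z₂ − z₁) = (0.313 − -0.144)/1.818 = 0.251.

μ = 0.151, σ = 0.251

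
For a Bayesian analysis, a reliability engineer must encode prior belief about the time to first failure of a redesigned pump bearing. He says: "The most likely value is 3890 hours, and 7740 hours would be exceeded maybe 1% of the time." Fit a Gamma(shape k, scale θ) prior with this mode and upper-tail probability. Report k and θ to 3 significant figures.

k ≈ 11.4, θ ≈ 375

Gamma(k,θ) with k>1 has mode (k−1)θ, so θ = 3890/(k−1).
Need P(X < 7740) = 0.99 with θ tied to k this way. Start at k = 2, θ = 3890: P(X<7740) ≈ 0.591.
Too low — raise k to concentrate. Iterating converges to k ≈ 11.4.
Then θ = 3890/(11.4−1) ≈ 375.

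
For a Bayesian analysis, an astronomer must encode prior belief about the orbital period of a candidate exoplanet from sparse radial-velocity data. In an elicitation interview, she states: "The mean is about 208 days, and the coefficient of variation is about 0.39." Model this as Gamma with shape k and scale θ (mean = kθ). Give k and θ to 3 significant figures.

k ≈ 6.57, θ ≈ 31.6

For Gamma(k, scale θ): mean = kθ, variance = kθ², so CV = 1/√k.
CV = 0.39, hence k = 1/CV² = 6.57.
Then θ = mean/k = 208/6.57 = 31.6.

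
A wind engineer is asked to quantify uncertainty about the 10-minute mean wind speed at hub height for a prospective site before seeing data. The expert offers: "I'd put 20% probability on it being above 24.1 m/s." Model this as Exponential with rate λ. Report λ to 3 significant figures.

λ ≈ 0.0668

P(T > 24.1) = e^(−λ·24.1) = 0.2, so λ = −ln(0.2)/24.1 = 0.0668.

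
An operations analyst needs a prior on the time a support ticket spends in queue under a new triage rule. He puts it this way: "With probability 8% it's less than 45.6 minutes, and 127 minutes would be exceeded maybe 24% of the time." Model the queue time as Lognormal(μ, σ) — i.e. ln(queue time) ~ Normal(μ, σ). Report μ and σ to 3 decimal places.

μ ≈ 4.502, σ ≈ 0.485

If T ~ Lognormal(μ,σ) then ln T ~ Normal(μ,σ), so the p-quantile of ln T is μ + z_p·σ.
ln(45.6) = 3.82 and ln(127) = 4.844; z_{0.08} = -1.405, z_{0.76} = 0.7063.
σ = (4.844 − 3.82)/(0.7063 − (-1.405)) = 0.485.
μ = 3.82 − (-1.405)·0.485 = 4.502.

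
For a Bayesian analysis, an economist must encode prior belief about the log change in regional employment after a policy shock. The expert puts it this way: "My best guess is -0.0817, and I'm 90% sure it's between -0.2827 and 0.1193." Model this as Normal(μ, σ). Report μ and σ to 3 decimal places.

A symmetric 90% interval runs μ ± z·σ with z = 1.645.
Half-width = 0.201, so σ = 0.201/1.645 = 0.122.
μ is the stated best guess, -0.082.

μ = -0.082, σ = 0.122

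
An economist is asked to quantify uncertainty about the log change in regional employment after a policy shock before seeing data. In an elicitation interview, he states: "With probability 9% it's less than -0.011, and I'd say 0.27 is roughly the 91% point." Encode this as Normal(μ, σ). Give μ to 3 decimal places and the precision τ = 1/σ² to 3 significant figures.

The p-quantile of Normal(μ,σ) is μ + z_p·σ, with z_{0.09} = -1.341 and z_{0.91} = 1.341.
Eliminate σ: μ = (z₂·x₁ − z₁·x₂)/(z₂ − z₁) = (1.341·-0.011 − (-1.341)·0.27)/2.682 = 0.130.
Then σ = (x₂ − x₁)/(z₂ − z₁) = (0.27 − -0.011)/2.682 = 0.105.
Precision τ = 1/σ² = 1/0.1048² = 91.1.

μ = 0.130, τ = 91.1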